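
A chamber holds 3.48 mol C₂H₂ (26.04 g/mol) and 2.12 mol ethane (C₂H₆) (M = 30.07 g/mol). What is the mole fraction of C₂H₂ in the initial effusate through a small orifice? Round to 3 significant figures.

0.638

The effusion rate of species i is ∝ p_i/√M_i ∝ n_i/√M_i.
x_C₂H₂(eff) = (n_C₂H₂/√M_C₂H₂) / (n_C₂H₂/√M_C₂H₂ + n_C₂H₆/√M_C₂H₆)
= (3.48/√26.04) / (3.48/√26.04 + 2.12/√30.07) = 0.6820/(0.6820 + 0.3866) = 0.638.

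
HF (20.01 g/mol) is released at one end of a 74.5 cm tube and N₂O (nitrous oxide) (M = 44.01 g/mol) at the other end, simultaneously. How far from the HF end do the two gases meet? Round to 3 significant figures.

Distances travelled in equal time are proportional to diffusion rates, so d_HF/d_N₂O = √(M_N₂O/M_HF) = √(44.01/20.01) = 1.483.
With d_HF + d_N₂O = 74.5 cm, d_N₂O = 74.5/(1 + 1.483) = 30.00 cm.
d_HF = 74.5 − 30.00 = 44.5 cm.

44.5 cm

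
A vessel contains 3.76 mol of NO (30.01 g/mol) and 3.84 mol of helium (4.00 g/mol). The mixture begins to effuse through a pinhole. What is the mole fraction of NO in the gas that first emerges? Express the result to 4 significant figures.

0.2633

Rate_i ∝ x_i/√M_i (Graham's law weighted by mole fraction), so the effusate composition follows n_i/√M_i.
So x_NO in the escaping gas = (n_NO/√M_NO) / Σ(n_i/√M_i)
= (3.76/√30.01) / (3.76/√30.01 + 3.84/√4.00) = 0.6864/(0.6864 + 1.920) = 0.2633.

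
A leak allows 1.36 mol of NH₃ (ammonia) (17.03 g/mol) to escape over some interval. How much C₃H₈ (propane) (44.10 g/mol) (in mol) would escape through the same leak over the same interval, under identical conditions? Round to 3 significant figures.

By Graham's law, rate_C₃H₈/rate_NH₃ = √(M_NH₃/M_C₃H₈) = √(17.03/44.10) = √0.3862 = 0.6214.
So the amount for C₃H₈ is 1.36 × 0.6214 = 0.845 mol.

0.845 mol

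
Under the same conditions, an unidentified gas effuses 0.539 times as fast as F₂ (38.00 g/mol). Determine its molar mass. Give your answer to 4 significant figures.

From Graham's law, rate_X/rate_F₂ = √(M_F₂/M_X).
0.539 = √(38.00/M_X)
M_X = 38.00 / 0.539² = 38.00 / 0.2905 = 130.8 g/mol

130.8 g/mol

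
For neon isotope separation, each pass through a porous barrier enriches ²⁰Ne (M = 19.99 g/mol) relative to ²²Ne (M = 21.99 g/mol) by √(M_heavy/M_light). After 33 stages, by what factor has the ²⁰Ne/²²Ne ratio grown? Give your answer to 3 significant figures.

The single-stage factor is √(M_heavy/M_light), so 33 stages give [√(21.99/19.99)]^33 = (21.99/19.99)^(33/2).
= 1.10005^(33/2) = 4.82.

4.82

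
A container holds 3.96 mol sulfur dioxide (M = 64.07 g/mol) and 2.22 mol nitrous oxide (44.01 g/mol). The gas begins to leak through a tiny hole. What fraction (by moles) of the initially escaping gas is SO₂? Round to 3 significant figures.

0.597

Effusion rate of each component ∝ n_i/√M_i (partial pressure × 1/√M).
x_SO₂(eff) = (n_SO₂/√M_SO₂) / (n_SO₂/√M_SO₂ + n_N₂O/√M_N₂O)
= (3.96/√64.07) / (3.96/√64.07 + 2.22/√44.01) = 0.4947/(0.4947 + 0.3346) = 0.597.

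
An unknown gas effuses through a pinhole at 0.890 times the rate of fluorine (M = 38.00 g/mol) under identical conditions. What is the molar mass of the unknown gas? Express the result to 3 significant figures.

48.0 g/mol

Since effusion rate ∝ 1/√M, rate_X/rate_F₂ = √(M_F₂/M_X).
0.890 = √(38.00/M_X)
M_X = 38.00 / 0.890² = 38.00 / 0.7921 = 48.0 g/mol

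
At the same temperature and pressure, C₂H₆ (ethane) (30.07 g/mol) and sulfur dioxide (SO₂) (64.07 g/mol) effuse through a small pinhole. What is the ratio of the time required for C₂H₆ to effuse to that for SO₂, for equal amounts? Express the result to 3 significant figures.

0.685

By Graham's law, t_C₂H₆/t_SO₂ = √(M_C₂H₆/M_SO₂) = √(30.07/64.07) = √0.4693 = 0.685.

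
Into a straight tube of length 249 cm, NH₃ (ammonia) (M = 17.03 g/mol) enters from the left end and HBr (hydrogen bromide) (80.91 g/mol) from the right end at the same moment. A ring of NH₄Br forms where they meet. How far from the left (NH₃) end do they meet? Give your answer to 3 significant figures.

The fronts meet when d_NH₃ + d_HBr = L with d_NH₃/d_HBr = √(M_HBr/M_NH₃) (Graham's law). Here √(M_HBr/M_NH₃) = √(80.91/17.03) = 2.180.
With d_NH₃ + d_HBr = 249 cm, d_HBr = 249/(1 + 2.180) = 78.31 cm.
d_NH₃ = 249 − 78.31 = 171 cm.

171 cm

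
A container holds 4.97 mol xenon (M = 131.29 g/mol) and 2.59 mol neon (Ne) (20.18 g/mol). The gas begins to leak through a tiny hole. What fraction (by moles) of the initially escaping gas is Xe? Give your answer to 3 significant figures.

Effusion rate of each component ∝ n_i/√M_i (partial pressure × 1/√M).
So x_Xe in the escaping gas = (n_Xe/√M_Xe) / Σ(n_i/√M_i)
= (4.97/√131.29) / (4.97/√131.29 + 2.59/√20.18) = 0.4338/(0.4338 + 0.5766) = 0.429.

0.429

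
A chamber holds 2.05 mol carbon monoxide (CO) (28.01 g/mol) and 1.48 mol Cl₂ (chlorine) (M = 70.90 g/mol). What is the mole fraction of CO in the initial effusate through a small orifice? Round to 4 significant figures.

0.6879

Rate_i ∝ x_i/√M_i (Graham's law weighted by mole fraction), so the effusate composition follows n_i/√M_i.
Mole fraction of CO in the effusate = (n_CO/√M_CO) / (n_CO/√M_CO + n_Cl₂/√M_Cl₂)
= (2.05/√28.01) / (2.05/√28.01 + 1.48/√70.90) = 0.3873/(0.3873 + 0.1758) = 0.6879.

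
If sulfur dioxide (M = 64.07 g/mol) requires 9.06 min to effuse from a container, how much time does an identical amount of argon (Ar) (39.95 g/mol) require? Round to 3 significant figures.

7.15 min

By Graham's law, t_Ar/t_SO₂ = √(M_Ar/M_SO₂) = √(39.95/64.07) = √0.6235 = 0.7896.
So the time for Ar is 9.06 × 0.7896 = 7.15 min.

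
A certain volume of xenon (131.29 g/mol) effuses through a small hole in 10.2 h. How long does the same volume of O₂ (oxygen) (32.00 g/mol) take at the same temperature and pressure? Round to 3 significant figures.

5.04 h

Graham's law gives t_O₂/t_Xe = √(M_O₂/M_Xe) = √(32.00/131.29) = √0.2437 = 0.4937.
So the time for O₂ is 10.2 × 0.4937 = 5.04 h.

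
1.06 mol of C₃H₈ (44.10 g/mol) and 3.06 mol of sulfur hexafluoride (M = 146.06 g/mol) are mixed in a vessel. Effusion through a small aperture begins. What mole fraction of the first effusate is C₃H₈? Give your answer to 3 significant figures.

0.387

Each component's effusion rate ∝ (its partial pressure)·(1/√M) ∝ n_i/√M_i.
x_C₃H₈(eff) = (n_C₃H₈/√M_C₃H₈) / (n_C₃H₈/√M_C₃H₈ + n_SF₆/√M_SF₆)
= (1.06/√44.10) / (1.06/√44.10 + 3.06/√146.06) = 0.1596/(0.1596 + 0.2532) = 0.387.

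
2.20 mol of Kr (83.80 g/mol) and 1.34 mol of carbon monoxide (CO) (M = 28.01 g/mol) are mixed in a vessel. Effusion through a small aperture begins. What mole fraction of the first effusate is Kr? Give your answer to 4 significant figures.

0.4870

Rate_i ∝ x_i/√M_i (Graham's law weighted by mole fraction), so the effusate composition follows n_i/√M_i.
x_Kr(eff) = (n_Kr/√M_Kr) / (n_Kr/√M_Kr + n_CO/√M_CO)
= (2.20/√83.80) / (2.20/√83.80 + 1.34/√28.01) = 0.2403/(0.2403 + 0.2532) = 0.4870.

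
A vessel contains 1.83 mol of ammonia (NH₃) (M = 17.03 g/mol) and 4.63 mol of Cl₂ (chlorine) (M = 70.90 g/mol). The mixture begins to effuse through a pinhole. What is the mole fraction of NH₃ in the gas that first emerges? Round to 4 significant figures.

0.4464

Rate_i ∝ x_i/√M_i (Graham's law weighted by mole fraction), so the effusate composition follows n_i/√M_i.
So x_NH₃ in the escaping gas = (n_NH₃/√M_NH₃) / Σ(n_i/√M_i)
= (1.83/√17.03) / (1.83/√17.03 + 4.63/√70.90) = 0.4434/(0.4434 + 0.5499) = 0.4464.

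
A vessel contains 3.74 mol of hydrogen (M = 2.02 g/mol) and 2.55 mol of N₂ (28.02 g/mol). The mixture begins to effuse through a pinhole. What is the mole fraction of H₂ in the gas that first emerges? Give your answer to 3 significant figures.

0.845

Rate_i ∝ x_i/√M_i (Graham's law weighted by mole fraction), so the effusate composition follows n_i/√M_i.
So x_H₂ in the escaping gas = (n_H₂/√M_H₂) / Σ(n_i/√M_i)
= (3.74/√2.02) / (3.74/√2.02 + 2.55/√28.02) = 2.631/(2.631 + 0.4817) = 0.845.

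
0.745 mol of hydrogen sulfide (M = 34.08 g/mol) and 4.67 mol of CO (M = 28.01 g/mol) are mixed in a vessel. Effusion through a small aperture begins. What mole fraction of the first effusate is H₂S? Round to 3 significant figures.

0.126

The effusion rate of species i is ∝ p_i/√M_i ∝ n_i/√M_i.
Mole fraction of H₂S in the effusate = (n_H₂S/√M_H₂S) / (n_H₂S/√M_H₂S + n_CO/√M_CO)
= (0.745/√34.08) / (0.745/√34.08 + 4.67/√28.01) = 0.1276/(0.1276 + 0.8824) = 0.126.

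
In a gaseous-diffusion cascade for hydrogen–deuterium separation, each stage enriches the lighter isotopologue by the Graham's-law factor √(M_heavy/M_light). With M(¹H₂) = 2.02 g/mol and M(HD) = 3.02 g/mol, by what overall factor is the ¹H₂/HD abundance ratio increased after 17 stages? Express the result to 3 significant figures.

30.5

After 17 stages the ratio has grown by (√(3.02/2.02))^17 = (3.02/2.02)^(17/2).
= 1.49505^(17/2) = 30.5.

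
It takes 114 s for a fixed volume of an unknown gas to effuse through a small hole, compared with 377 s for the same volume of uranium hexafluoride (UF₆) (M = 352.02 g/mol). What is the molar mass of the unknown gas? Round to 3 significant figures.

32.2 g/mol

From Graham's law, t_X/t_UF₆ = √(M_X/M_UF₆).
114/377 = 0.3024 = √(M_X/352.02)
M_X = 352.02 × 0.3024² = 352.02 × 0.09144 = 32.2 g/mol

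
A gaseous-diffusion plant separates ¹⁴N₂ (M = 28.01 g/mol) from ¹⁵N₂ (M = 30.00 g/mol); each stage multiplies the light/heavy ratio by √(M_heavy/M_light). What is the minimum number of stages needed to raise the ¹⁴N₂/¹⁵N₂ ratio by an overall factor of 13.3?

76

Per stage α = (30.00/28.01)^(1/2) = 1.07105^0.5, giving ln α = 0.03432.
Need α^N ≥ 13.3 ⇒ N ≥ ln(13.3) / ln α = 2.588 / 0.03432 = 75.41.
Minimum whole number of stages: N = 76.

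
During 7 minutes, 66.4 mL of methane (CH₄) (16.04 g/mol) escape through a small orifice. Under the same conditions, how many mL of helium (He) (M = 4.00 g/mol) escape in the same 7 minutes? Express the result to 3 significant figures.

By Graham's law, rate_He/rate_CH₄ = √(M_CH₄/M_He) = √(16.04/4.00) = √4.010 = 2.002.
So the volume for He is 66.4 × 2.002 = 133 mL.

133 mL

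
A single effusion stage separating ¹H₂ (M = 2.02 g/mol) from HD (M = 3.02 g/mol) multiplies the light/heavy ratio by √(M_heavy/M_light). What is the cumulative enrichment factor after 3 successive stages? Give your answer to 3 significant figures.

1.83

After 3 stages the ratio has grown by (√(3.02/2.02))^3 = (3.02/2.02)^(3/2).
= 1.49505^(3/2) = 1.83.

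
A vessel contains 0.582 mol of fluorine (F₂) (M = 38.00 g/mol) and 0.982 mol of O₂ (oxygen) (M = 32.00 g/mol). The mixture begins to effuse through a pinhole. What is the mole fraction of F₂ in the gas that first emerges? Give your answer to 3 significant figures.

0.352

The effusion rate of species i is ∝ p_i/√M_i ∝ n_i/√M_i.
x_F₂(eff) = (n_F₂/√M_F₂) / (n_F₂/√M_F₂ + n_O₂/√M_O₂)
= (0.582/√38.00) / (0.582/√38.00 + 0.982/√32.00) = 0.09441/(0.09441 + 0.1736) = 0.352.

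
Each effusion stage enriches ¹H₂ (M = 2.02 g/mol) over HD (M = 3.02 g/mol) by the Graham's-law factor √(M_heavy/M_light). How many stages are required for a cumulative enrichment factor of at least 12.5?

13

Single-stage factor α = √(3.02/2.02), so ln α = ½ ln(1.49505) = 0.2011.
Need α^N ≥ 12.5 ⇒ N ≥ ln(12.5) / ln α = 2.526 / 0.2011 = 12.56.
Rounding up, N = 13 stages.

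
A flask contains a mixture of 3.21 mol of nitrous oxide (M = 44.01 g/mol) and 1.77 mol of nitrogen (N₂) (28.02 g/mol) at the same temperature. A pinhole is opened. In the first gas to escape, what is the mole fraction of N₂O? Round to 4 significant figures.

0.5913

Rate_i ∝ x_i/√M_i (Graham's law weighted by mole fraction), so the effusate composition follows n_i/√M_i.
So x_N₂O in the escaping gas = (n_N₂O/√M_N₂O) / Σ(n_i/√M_i)
= (3.21/√44.01) / (3.21/√44.01 + 1.77/√28.02) = 0.4839/(0.4839 + 0.3344) = 0.5913.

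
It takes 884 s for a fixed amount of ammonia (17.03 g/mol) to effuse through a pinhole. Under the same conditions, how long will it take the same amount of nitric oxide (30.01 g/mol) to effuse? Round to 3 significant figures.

1170 s

Since effusion rate ∝ 1/√M, t_NO/t_NH₃ = √(M_NO/M_NH₃) = √(30.01/17.03) = √1.762 = 1.327.
So the time for NO is 884 × 1.327 = 1170 s.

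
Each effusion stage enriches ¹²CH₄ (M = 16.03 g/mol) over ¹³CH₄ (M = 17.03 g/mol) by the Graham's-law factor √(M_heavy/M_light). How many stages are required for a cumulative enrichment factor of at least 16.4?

93

Per stage α = (17.03/16.03)^(1/2) = 1.06238^0.5, giving ln α = 0.03026.
Need α^N ≥ 16.4 ⇒ N ≥ ln(16.4) / ln α = 2.797 / 0.03026 = 92.45.
Rounding up, N = 93 stages.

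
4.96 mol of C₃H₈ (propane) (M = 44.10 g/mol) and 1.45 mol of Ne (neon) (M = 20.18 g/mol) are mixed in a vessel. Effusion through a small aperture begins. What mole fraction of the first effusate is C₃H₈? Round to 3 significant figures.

Rate_i ∝ x_i/√M_i (Graham's law weighted by mole fraction), so the effusate composition follows n_i/√M_i.
x_C₃H₈(eff) = (n_C₃H₈/√M_C₃H₈) / (n_C₃H₈/√M_C₃H₈ + n_Ne/√M_Ne)
= (4.96/√44.10) / (4.96/√44.10 + 1.45/√20.18) = 0.7469/(0.7469 + 0.3228) = 0.698.

0.698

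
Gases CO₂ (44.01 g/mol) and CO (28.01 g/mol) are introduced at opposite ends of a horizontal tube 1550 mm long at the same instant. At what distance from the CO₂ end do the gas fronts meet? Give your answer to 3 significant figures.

688 mm

The fronts meet when d_CO₂ + d_CO = L with d_CO₂/d_CO = √(M_CO/M_CO₂) (Graham's law). Here √(M_CO/M_CO₂) = √(28.01/44.01) = 0.7978.
With d_CO₂ + d_CO = 1550 mm, d_CO = 1550/(1 + 0.7978) = 862.2 mm.
d_CO₂ = 1550 − 862.2 = 688 mm.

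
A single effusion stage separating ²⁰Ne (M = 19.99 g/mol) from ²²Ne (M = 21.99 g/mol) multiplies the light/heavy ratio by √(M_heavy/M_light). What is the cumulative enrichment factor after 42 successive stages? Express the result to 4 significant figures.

Each stage multiplies the ratio by α = √(21.99/19.99), so after 42 stages the overall factor is α^42 = (21.99/19.99)^(42/2).
= 1.10005^21 = 7.407.

7.407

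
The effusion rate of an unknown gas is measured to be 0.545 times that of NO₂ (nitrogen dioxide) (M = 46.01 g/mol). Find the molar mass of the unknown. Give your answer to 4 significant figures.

154.9 g/mol

Graham's law gives rate_X/rate_NO₂ = √(M_NO₂/M_X).
0.545 = √(46.01/M_X)
M_X = 46.01 / 0.545² = 46.01 / 0.2970 = 154.9 g/mol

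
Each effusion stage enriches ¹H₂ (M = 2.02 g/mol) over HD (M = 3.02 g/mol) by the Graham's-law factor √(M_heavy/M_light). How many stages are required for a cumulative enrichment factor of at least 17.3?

15

Single-stage factor α = √(3.02/2.02), so ln α = ½ ln(1.49505) = 0.2011.
Need α^N ≥ 17.3 ⇒ N ≥ ln(17.3) / ln α = 2.851 / 0.2011 = 14.18.
Minimum whole number of stages: N = 15.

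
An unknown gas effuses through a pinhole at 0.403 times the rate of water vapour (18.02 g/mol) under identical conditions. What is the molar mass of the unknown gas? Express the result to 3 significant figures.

111 g/mol

From Graham's law, rate_X/rate_H₂O = √(M_H₂O/M_X).
0.403 = √(18.02/M_X)
M_X = 18.02 / 0.403² = 18.02 / 0.1624 = 111 g/mol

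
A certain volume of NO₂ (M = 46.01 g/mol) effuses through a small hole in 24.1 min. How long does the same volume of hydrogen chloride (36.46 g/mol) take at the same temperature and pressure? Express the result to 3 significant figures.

Graham's law gives t_HCl/t_NO₂ = √(M_HCl/M_NO₂) = √(36.46/46.01) = √0.7924 = 0.8902.
So the time for HCl is 24.1 × 0.8902 = 21.5 min.

21.5 min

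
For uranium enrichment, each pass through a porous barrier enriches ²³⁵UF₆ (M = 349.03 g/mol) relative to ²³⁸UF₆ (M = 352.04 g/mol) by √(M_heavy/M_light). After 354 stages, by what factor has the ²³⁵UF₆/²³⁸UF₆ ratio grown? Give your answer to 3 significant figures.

After 354 stages the ratio has grown by (√(352.04/349.03))^354 = (352.04/349.03)^(354/2).
= 1.00862^177 = 4.57.

4.57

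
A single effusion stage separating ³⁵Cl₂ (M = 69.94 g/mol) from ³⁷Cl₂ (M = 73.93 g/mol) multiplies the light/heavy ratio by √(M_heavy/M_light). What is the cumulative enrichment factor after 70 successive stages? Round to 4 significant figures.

Each stage multiplies the ratio by α = √(73.93/69.94), so after 70 stages the overall factor is α^70 = (73.93/69.94)^(70/2).
= 1.05705^35 = 6.972.

6.972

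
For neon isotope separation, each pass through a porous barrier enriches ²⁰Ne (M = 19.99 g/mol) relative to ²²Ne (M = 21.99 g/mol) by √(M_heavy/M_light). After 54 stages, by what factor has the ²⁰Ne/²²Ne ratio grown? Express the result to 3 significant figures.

Overall factor = α^54 with α = √(21.99/19.99), i.e. (21.99/19.99)^(54/2).
= 1.10005^27 = 13.1.

13.1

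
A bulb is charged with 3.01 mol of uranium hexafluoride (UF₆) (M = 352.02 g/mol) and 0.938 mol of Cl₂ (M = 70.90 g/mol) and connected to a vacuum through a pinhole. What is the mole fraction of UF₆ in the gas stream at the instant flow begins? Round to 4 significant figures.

Effusion rate of each component ∝ n_i/√M_i (partial pressure × 1/√M).
Mole fraction of UF₆ in the effusate = (n_UF₆/√M_UF₆) / (n_UF₆/√M_UF₆ + n_Cl₂/√M_Cl₂)
= (3.01/√352.02) / (3.01/√352.02 + 0.938/√70.90) = 0.1604/(0.1604 + 0.1114) = 0.5902.

0.5902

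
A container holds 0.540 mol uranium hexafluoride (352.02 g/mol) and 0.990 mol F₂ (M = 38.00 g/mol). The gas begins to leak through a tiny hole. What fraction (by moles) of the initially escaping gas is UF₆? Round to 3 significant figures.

0.152

Effusion rate of each component ∝ n_i/√M_i (partial pressure × 1/√M).
x_UF₆(eff) = (n_UF₆/√M_UF₆) / (n_UF₆/√M_UF₆ + n_F₂/√M_F₂)
= (0.540/√352.02) / (0.540/√352.02 + 0.990/√38.00) = 0.02878/(0.02878 + 0.1606) = 0.152.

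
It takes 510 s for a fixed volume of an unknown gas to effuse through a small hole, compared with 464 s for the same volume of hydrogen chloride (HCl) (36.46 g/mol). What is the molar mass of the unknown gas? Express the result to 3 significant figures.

Graham's law gives t_X/t_HCl = √(M_X/M_HCl).
510/464 = 1.099 = √(M_X/36.46)
M_X = 36.46 × 1.099² = 36.46 × 1.208 = 44.0 g/mol

44.0 g/mol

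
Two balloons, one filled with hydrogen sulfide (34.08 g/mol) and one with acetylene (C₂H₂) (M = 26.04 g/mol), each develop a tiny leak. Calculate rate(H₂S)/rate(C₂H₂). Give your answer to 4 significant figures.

0.8741

By Graham's law, rate_H₂S/rate_C₂H₂ = √(M_C₂H₂/M_H₂S) = √(26.04/34.08) = √0.7641 = 0.8741.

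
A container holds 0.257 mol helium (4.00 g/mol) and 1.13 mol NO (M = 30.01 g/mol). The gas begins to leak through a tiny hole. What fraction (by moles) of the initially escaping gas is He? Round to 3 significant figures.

0.384

Each component's effusion rate ∝ (its partial pressure)·(1/√M) ∝ n_i/√M_i.
Mole fraction of He in the effusate = (n_He/√M_He) / (n_He/√M_He + n_NO/√M_NO)
= (0.257/√4.00) / (0.257/√4.00 + 1.13/√30.01) = 0.1285/(0.1285 + 0.2063) = 0.384.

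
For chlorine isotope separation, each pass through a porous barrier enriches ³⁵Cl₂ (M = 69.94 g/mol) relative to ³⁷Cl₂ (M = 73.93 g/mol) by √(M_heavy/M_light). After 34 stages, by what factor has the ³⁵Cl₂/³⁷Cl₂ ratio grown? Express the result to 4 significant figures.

2.568

The single-stage factor is √(M_heavy/M_light), so 34 stages give [√(73.93/69.94)]^34 = (73.93/69.94)^(34/2).
= 1.05705^17 = 2.568.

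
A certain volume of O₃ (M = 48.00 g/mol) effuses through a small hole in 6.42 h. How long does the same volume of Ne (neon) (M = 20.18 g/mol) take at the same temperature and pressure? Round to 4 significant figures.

By Graham's law, t_Ne/t_O₃ = √(M_Ne/M_O₃) = √(20.18/48.00) = √0.4204 = 0.6484.
So the time for Ne is 6.42 × 0.6484 = 4.163 h.

4.163 h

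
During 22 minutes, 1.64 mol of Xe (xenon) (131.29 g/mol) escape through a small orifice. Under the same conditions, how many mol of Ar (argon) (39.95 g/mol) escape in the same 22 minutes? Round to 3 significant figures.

By Graham's law, rate_Ar/rate_Xe = √(M_Xe/M_Ar) = √(131.29/39.95) = √3.286 = 1.813.
So the amount for Ar is 1.64 × 1.813 = 2.97 mol.

2.97 mol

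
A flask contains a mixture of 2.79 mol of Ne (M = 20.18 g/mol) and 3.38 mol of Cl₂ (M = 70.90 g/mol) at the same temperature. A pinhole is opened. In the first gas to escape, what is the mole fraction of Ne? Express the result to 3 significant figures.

0.607

The effusion rate of species i is ∝ p_i/√M_i ∝ n_i/√M_i.
So x_Ne in the escaping gas = (n_Ne/√M_Ne) / Σ(n_i/√M_i)
= (2.79/√20.18) / (2.79/√20.18 + 3.38/√70.90) = 0.6211/(0.6211 + 0.4014) = 0.607.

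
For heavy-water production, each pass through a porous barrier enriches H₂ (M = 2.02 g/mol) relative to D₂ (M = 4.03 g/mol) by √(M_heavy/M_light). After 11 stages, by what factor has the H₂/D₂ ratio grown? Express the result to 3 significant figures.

44.6

Each stage multiplies the ratio by α = √(4.03/2.02), so after 11 stages the overall factor is α^11 = (4.03/2.02)^(11/2).
= 1.99505^(11/2) = 44.6.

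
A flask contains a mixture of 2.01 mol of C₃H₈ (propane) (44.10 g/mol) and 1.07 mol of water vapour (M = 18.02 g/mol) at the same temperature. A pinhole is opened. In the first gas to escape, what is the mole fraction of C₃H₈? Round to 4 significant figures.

Rate_i ∝ x_i/√M_i (Graham's law weighted by mole fraction), so the effusate composition follows n_i/√M_i.
x_C₃H₈(eff) = (n_C₃H₈/√M_C₃H₈) / (n_C₃H₈/√M_C₃H₈ + n_H₂O/√M_H₂O)
= (2.01/√44.10) / (2.01/√44.10 + 1.07/√18.02) = 0.3027/(0.3027 + 0.2521) = 0.5456.

0.5456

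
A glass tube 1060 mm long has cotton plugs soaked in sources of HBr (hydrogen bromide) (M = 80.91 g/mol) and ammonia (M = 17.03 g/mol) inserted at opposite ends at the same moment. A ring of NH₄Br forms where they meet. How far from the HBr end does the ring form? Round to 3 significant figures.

333 mm

The fronts meet when d_HBr + d_NH₃ = L with d_HBr/d_NH₃ = √(M_NH₃/M_HBr) (Graham's law). Here √(M_NH₃/M_HBr) = √(17.03/80.91) = 0.4588.
With d_HBr + d_NH₃ = 1060 mm, d_NH₃ = 1060/(1 + 0.4588) = 726.6 mm.
d_HBr = 1060 − 726.6 = 333 mm.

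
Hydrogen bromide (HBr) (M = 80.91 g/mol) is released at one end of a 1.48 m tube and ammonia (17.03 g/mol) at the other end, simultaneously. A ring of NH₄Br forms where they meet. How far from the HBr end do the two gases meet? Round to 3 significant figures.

Distances travelled in equal time are proportional to diffusion rates, so d_HBr/d_NH₃ = √(M_NH₃/M_HBr) = √(17.03/80.91) = 0.4588.
With d_HBr + d_NH₃ = 1.48 m, d_NH₃ = 1.48/(1 + 0.4588) = 1.015 m.
d_HBr = 1.48 − 1.015 = 0.465 m.

0.465 m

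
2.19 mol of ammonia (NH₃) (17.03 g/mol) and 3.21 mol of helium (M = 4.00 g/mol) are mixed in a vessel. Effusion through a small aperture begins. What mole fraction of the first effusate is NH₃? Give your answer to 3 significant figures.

0.248

Effusion rate of each component ∝ n_i/√M_i (partial pressure × 1/√M).
So x_NH₃ in the escaping gas = (n_NH₃/√M_NH₃) / Σ(n_i/√M_i)
= (2.19/√17.03) / (2.19/√17.03 + 3.21/√4.00) = 0.5307/(0.5307 + 1.605) = 0.248.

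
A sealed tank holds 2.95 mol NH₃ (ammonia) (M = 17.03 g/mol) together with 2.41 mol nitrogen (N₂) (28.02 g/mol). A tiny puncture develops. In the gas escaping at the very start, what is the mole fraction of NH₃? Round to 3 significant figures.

The effusion rate of species i is ∝ p_i/√M_i ∝ n_i/√M_i.
x_NH₃(eff) = (n_NH₃/√M_NH₃) / (n_NH₃/√M_NH₃ + n_N₂/√M_N₂)
= (2.95/√17.03) / (2.95/√17.03 + 2.41/√28.02) = 0.7148/(0.7148 + 0.4553) = 0.611.

0.611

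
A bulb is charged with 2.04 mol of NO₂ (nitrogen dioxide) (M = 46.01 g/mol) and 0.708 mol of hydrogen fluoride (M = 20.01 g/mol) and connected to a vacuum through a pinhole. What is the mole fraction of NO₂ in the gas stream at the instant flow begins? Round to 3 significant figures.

0.655

Each component's effusion rate ∝ (its partial pressure)·(1/√M) ∝ n_i/√M_i.
x_NO₂(eff) = (n_NO₂/√M_NO₂) / (n_NO₂/√M_NO₂ + n_HF/√M_HF)
= (2.04/√46.01) / (2.04/√46.01 + 0.708/√20.01) = 0.3007/(0.3007 + 0.1583) = 0.655.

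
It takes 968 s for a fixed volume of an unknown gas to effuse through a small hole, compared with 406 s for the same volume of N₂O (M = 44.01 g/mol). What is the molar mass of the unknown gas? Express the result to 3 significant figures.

From Graham's law, t_X/t_N₂O = √(M_X/M_N₂O).
968/406 = 2.384 = √(M_X/44.01)
M_X = 44.01 × 2.384² = 44.01 × 5.685 = 250 g/mol

250 g/mol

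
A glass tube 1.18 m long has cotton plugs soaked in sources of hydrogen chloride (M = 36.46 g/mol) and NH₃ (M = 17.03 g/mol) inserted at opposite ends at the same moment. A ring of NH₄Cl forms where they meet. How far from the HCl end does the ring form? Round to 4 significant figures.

Distances travelled in equal time are proportional to diffusion rates, so d_HCl/d_NH₃ = √(M_NH₃/M_HCl) = √(17.03/36.46) = 0.6834.
With d_HCl + d_NH₃ = 1.18 m, d_NH₃ = 1.18/(1 + 0.6834) = 0.7009 m.
d_HCl = 1.18 − 0.7009 = 0.4791 m.

0.4791 m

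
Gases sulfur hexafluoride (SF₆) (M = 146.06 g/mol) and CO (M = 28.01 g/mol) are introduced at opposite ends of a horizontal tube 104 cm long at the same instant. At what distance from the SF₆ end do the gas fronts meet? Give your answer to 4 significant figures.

In equal time, each gas travels a distance ∝ its rate ∝ 1/√M, so d_SF₆/d_CO = √(M_CO/M_SF₆) = √(28.01/146.06) = 0.4379.
With d_SF₆ + d_CO = 104 cm, d_CO = 104/(1 + 0.4379) = 72.33 cm.
d_SF₆ = 104 − 72.33 = 31.67 cm.

31.67 cm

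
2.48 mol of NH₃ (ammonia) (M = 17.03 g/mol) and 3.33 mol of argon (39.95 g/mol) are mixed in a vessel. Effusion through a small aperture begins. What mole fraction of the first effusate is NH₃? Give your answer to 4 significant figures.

0.5329

Rate_i ∝ x_i/√M_i (Graham's law weighted by mole fraction), so the effusate composition follows n_i/√M_i.
Mole fraction of NH₃ in the effusate = (n_NH₃/√M_NH₃) / (n_NH₃/√M_NH₃ + n_Ar/√M_Ar)
= (2.48/√17.03) / (2.48/√17.03 + 3.33/√39.95) = 0.6010/(0.6010 + 0.5268) = 0.5329.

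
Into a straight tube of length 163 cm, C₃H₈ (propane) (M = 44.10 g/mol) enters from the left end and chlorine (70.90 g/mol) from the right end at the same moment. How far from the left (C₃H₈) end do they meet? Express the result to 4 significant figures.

91.13 cm

The fronts meet when d_C₃H₈ + d_Cl₂ = L with d_C₃H₈/d_Cl₂ = √(M_Cl₂/M_C₃H₈) (Graham's law). Here √(M_Cl₂/M_C₃H₈) = √(70.90/44.10) = 1.268.
With d_C₃H₈ + d_Cl₂ = 163 cm, d_Cl₂ = 163/(1 + 1.268) = 71.87 cm.
d_C₃H₈ = 163 − 71.87 = 91.13 cm.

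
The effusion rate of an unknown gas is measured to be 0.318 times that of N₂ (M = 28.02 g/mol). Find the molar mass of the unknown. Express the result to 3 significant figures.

From Graham's law, rate_X/rate_N₂ = √(M_N₂/M_X).
0.318 = √(28.02/M_X)
M_X = 28.02 / 0.318² = 28.02 / 0.1011 = 277 g/mol

277 g/mol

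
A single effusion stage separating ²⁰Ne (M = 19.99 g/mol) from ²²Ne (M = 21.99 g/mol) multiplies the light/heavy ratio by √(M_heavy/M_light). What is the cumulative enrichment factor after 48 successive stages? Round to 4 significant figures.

9.860

Overall factor = α^48 with α = √(21.99/19.99), i.e. (21.99/19.99)^(48/2).
= 1.10005^24 = 9.860.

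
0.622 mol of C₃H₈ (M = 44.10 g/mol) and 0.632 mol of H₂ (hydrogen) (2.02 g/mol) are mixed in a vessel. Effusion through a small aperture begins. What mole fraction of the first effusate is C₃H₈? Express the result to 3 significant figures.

The effusion rate of species i is ∝ p_i/√M_i ∝ n_i/√M_i.
x_C₃H₈(eff) = (n_C₃H₈/√M_C₃H₈) / (n_C₃H₈/√M_C₃H₈ + n_H₂/√M_H₂)
= (0.622/√44.10) / (0.622/√44.10 + 0.632/√2.02) = 0.09366/(0.09366 + 0.4447) = 0.174.

0.174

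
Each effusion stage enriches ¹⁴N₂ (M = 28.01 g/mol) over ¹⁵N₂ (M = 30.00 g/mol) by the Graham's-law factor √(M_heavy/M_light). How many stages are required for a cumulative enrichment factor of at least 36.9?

Single-stage factor α = √(30.00/28.01), so ln α = ½ ln(1.07105) = 0.03432.
Need α^N ≥ 36.9 ⇒ N ≥ ln(36.9) / ln α = 3.608 / 0.03432 = 105.14.
Minimum whole number of stages: N = 106.

106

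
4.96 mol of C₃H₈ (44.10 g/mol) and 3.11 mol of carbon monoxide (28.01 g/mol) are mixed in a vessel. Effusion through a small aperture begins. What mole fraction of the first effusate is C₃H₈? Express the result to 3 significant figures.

Effusion rate of each component ∝ n_i/√M_i (partial pressure × 1/√M).
x_C₃H₈(eff) = (n_C₃H₈/√M_C₃H₈) / (n_C₃H₈/√M_C₃H₈ + n_CO/√M_CO)
= (4.96/√44.10) / (4.96/√44.10 + 3.11/√28.01) = 0.7469/(0.7469 + 0.5876) = 0.560.

0.560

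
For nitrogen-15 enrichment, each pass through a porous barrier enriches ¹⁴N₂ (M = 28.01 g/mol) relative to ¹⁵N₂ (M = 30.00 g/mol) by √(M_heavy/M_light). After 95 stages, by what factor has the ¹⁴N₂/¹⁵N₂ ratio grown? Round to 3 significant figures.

The single-stage factor is √(M_heavy/M_light), so 95 stages give [√(30.00/28.01)]^95 = (30.00/28.01)^(95/2).
= 1.07105^(95/2) = 26.1.

26.1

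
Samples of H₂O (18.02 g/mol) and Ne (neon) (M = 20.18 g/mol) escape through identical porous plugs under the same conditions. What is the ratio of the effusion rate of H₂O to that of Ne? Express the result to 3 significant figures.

1.06

Graham's law gives rate_H₂O/rate_Ne = √(M_Ne/M_H₂O) = √(20.18/18.02) = √1.120 = 1.06.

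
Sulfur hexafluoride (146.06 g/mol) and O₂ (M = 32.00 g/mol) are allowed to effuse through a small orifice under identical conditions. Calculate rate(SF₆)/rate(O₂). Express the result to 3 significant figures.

Since effusion rate ∝ 1/√M, rate_SF₆/rate_O₂ = √(M_O₂/M_SF₆) = √(32.00/146.06) = √0.2191 = 0.468.

0.468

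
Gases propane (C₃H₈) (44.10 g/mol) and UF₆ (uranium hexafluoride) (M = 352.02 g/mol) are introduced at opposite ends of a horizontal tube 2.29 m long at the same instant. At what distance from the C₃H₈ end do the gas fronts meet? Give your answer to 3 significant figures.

The fronts meet when d_C₃H₈ + d_UF₆ = L with d_C₃H₈/d_UF₆ = √(M_UF₆/M_C₃H₈) (Graham's law). Here √(M_UF₆/M_C₃H₈) = √(352.02/44.10) = 2.825.
With d_C₃H₈ + d_UF₆ = 2.29 m, d_UF₆ = 2.29/(1 + 2.825) = 0.5986 m.
d_C₃H₈ = 2.29 − 0.5986 = 1.69 m.

1.69 m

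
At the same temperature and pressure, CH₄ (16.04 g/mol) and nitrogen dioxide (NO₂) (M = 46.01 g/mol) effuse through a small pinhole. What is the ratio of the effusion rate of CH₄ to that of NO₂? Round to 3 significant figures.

Since effusion rate ∝ 1/√M, rate_CH₄/rate_NO₂ = √(M_NO₂/M_CH₄) = √(46.01/16.04) = √2.868 = 1.69.

1.69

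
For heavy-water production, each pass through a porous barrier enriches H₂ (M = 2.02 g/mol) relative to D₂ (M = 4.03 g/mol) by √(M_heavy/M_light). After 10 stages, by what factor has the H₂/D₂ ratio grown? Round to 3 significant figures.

Each stage multiplies the ratio by α = √(4.03/2.02), so after 10 stages the overall factor is α^10 = (4.03/2.02)^(10/2).
= 1.99505^5 = 31.6.

31.6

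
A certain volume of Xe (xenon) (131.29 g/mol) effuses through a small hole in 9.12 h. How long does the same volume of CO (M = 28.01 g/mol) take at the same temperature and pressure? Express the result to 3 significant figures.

By Graham's law, t_CO/t_Xe = √(M_CO/M_Xe) = √(28.01/131.29) = √0.2133 = 0.4619.
So the time for CO is 9.12 × 0.4619 = 4.21 h.

4.21 h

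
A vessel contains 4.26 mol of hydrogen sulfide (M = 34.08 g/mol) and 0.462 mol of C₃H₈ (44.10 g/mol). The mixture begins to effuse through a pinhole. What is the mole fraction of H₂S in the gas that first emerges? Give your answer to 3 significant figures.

Effusion rate of each component ∝ n_i/√M_i (partial pressure × 1/√M).
So x_H₂S in the escaping gas = (n_H₂S/√M_H₂S) / Σ(n_i/√M_i)
= (4.26/√34.08) / (4.26/√34.08 + 0.462/√44.10) = 0.7297/(0.7297 + 0.06957) = 0.913.

0.913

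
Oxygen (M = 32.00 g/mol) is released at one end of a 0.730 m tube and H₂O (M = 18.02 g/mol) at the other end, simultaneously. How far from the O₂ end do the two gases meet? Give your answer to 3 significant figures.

The fronts meet when d_O₂ + d_H₂O = L with d_O₂/d_H₂O = √(M_H₂O/M_O₂) (Graham's law). Here √(M_H₂O/M_O₂) = √(18.02/32.00) = 0.7504.
With d_O₂ + d_H₂O = 0.730 m, d_H₂O = 0.730/(1 + 0.7504) = 0.4170 m.
d_O₂ = 0.730 − 0.4170 = 0.313 m.

0.313 m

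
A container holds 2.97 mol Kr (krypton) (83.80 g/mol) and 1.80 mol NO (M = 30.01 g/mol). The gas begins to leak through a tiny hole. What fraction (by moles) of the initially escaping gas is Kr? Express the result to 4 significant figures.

Each component's effusion rate ∝ (its partial pressure)·(1/√M) ∝ n_i/√M_i.
Mole fraction of Kr in the effusate = (n_Kr/√M_Kr) / (n_Kr/√M_Kr + n_NO/√M_NO)
= (2.97/√83.80) / (2.97/√83.80 + 1.80/√30.01) = 0.3244/(0.3244 + 0.3286) = 0.4968.

0.4968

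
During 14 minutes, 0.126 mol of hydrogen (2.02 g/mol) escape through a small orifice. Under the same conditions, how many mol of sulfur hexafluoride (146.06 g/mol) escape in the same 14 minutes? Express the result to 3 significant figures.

From Graham's law, rate_SF₆/rate_H₂ = √(M_H₂/M_SF₆) = √(2.02/146.06) = √0.01383 = 0.1176.
So the amount for SF₆ is 0.126 × 0.1176 = 0.0148 mol.

0.0148 mol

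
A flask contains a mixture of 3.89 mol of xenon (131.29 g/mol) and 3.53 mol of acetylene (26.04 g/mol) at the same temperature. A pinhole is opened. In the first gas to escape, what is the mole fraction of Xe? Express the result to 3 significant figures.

The effusion rate of species i is ∝ p_i/√M_i ∝ n_i/√M_i.
x_Xe(eff) = (n_Xe/√M_Xe) / (n_Xe/√M_Xe + n_C₂H₂/√M_C₂H₂)
= (3.89/√131.29) / (3.89/√131.29 + 3.53/√26.04) = 0.3395/(0.3395 + 0.6918) = 0.329.

0.329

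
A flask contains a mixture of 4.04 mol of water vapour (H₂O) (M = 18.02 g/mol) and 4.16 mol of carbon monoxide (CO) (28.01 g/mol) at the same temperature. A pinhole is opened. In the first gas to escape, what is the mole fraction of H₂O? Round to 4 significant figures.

The effusion rate of species i is ∝ p_i/√M_i ∝ n_i/√M_i.
x_H₂O(eff) = (n_H₂O/√M_H₂O) / (n_H₂O/√M_H₂O + n_CO/√M_CO)
= (4.04/√18.02) / (4.04/√18.02 + 4.16/√28.01) = 0.9517/(0.9517 + 0.7860) = 0.5477.

0.5477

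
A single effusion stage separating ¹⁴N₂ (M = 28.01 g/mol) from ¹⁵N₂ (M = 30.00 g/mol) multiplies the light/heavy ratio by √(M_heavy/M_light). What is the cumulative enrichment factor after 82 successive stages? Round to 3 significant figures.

Overall factor = α^82 with α = √(30.00/28.01), i.e. (30.00/28.01)^(82/2).
= 1.07105^41 = 16.7.

16.7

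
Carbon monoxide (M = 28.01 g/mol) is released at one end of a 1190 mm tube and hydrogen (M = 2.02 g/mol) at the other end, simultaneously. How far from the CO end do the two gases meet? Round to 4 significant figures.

251.9 mm

Distances travelled in equal time are proportional to diffusion rates, so d_CO/d_H₂ = √(M_H₂/M_CO) = √(2.02/28.01) = 0.2685.
With d_CO + d_H₂ = 1190 mm, d_H₂ = 1190/(1 + 0.2685) = 938.1 mm.
d_CO = 1190 − 938.1 = 251.9 mm.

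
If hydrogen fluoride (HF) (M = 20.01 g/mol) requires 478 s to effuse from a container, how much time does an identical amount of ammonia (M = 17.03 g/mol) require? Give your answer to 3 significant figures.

441 s

By Graham's law, t_NH₃/t_HF = √(M_NH₃/M_HF) = √(17.03/20.01) = √0.8511 = 0.9225.
So the time for NH₃ is 478 × 0.9225 = 441 s.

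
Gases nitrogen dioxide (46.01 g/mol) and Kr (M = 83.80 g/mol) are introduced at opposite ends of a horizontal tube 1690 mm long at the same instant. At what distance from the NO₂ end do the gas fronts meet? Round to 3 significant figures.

971 mm

In equal time, each gas travels a distance ∝ its rate ∝ 1/√M, so d_NO₂/d_Kr = √(M_Kr/M_NO₂) = √(83.80/46.01) = 1.350.
With d_NO₂ + d_Kr = 1690 mm, d_Kr = 1690/(1 + 1.350) = 719.3 mm.
d_NO₂ = 1690 − 719.3 = 971 mm.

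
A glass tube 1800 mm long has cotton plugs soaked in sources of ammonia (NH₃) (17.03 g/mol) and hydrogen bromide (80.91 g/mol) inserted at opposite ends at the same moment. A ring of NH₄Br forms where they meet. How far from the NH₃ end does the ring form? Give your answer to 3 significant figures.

In equal time, each gas travels a distance ∝ its rate ∝ 1/√M, so d_NH₃/d_HBr = √(M_HBr/M_NH₃) = √(80.91/17.03) = 2.180.
With d_NH₃ + d_HBr = 1800 mm, d_HBr = 1800/(1 + 2.180) = 566.1 mm.
d_NH₃ = 1800 − 566.1 = 1230 mm.

1230 mm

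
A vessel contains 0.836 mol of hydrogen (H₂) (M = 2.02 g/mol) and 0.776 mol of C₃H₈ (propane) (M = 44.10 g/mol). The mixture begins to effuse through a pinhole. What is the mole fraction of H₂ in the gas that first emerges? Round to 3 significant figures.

Each component's effusion rate ∝ (its partial pressure)·(1/√M) ∝ n_i/√M_i.
Mole fraction of H₂ in the effusate = (n_H₂/√M_H₂) / (n_H₂/√M_H₂ + n_C₃H₈/√M_C₃H₈)
= (0.836/√2.02) / (0.836/√2.02 + 0.776/√44.10) = 0.5882/(0.5882 + 0.1169) = 0.834.

0.834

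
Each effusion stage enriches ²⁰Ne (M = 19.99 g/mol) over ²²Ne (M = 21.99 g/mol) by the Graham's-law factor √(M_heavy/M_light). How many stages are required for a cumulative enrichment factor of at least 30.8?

With α = √(21.99/19.99) per stage, ln α = ½ ln(1.10005) = 0.04768.
Need α^N ≥ 30.8 ⇒ N ≥ ln(30.8) / ln α = 3.428 / 0.04768 = 71.89.
So at least 72 stages are needed.

72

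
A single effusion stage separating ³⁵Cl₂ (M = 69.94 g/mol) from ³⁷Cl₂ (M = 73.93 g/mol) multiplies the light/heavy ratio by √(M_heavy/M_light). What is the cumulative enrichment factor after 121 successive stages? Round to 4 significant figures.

The single-stage factor is √(M_heavy/M_light), so 121 stages give [√(73.93/69.94)]^121 = (73.93/69.94)^(121/2).
= 1.05705^(121/2) = 28.69.

28.69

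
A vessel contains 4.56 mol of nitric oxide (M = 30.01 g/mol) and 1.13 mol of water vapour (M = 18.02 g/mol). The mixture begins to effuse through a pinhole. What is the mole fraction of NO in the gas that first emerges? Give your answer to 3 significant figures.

Each component's effusion rate ∝ (its partial pressure)·(1/√M) ∝ n_i/√M_i.
Mole fraction of NO in the effusate = (n_NO/√M_NO) / (n_NO/√M_NO + n_H₂O/√M_H₂O)
= (4.56/√30.01) / (4.56/√30.01 + 1.13/√18.02) = 0.8324/(0.8324 + 0.2662) = 0.758.

0.758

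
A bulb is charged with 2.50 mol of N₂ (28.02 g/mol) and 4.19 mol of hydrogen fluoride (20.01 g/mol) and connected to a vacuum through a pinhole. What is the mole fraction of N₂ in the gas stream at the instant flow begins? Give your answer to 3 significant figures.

The effusion rate of species i is ∝ p_i/√M_i ∝ n_i/√M_i.
So x_N₂ in the escaping gas = (n_N₂/√M_N₂) / Σ(n_i/√M_i)
= (2.50/√28.02) / (2.50/√28.02 + 4.19/√20.01) = 0.4723/(0.4723 + 0.9367) = 0.335.

0.335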